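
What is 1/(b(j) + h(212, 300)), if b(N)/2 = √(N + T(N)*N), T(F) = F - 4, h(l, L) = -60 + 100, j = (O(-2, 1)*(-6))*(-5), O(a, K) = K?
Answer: -1/41 + 9*√10/820 ≈ 0.010318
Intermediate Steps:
j = 30 (j = (1*(-6))*(-5) = -6*(-5) = 30)
h(l, L) = 40
T(F) = -4 + F
b(N) = 2*√(N + N*(-4 + N)) (b(N) = 2*√(N + (-4 + N)*N) = 2*√(N + N*(-4 + N)))
1/(b(j) + h(212, 300)) = 1/(2*√(30*(-3 + 30)) + 40) = 1/(2*√(30*27) + 40) = 1/(2*√810 + 40) = 1/(2*(9*√10) + 40) = 1/(18*√10 + 40) = 1/(40 + 18*√10)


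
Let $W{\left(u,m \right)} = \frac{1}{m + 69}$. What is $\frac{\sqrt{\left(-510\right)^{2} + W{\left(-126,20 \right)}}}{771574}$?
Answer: $\frac{\sqrt{2060252189}}{68670086} \approx 0.00066099$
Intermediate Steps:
$W{\left(u,m \right)} = \frac{1}{69 + m}$
$\frac{\sqrt{\left(-510\right)^{2} + W{\left(-126,20 \right)}}}{771574} = \frac{\sqrt{\left(-510\right)^{2} + \frac{1}{69 + 20}}}{771574} = \sqrt{260100 + \frac{1}{89}} \cdot \frac{1}{771574} = \sqrt{\frac{23148901}{89}} \cdot \frac{1}{771574} = \frac{\sqrt{2060252189}}{89} \cdot \frac{1}{771574} = \frac{\sqrt{2060252189}}{68670086}$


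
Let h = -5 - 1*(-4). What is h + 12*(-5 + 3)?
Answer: -25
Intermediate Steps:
h = -1 (h = -5 + 4 = -1)
h + 12*(-5 + 3) = -1 + 12*(-5 + 3) = -1 + 12*(-2) = -1 - 24 = -25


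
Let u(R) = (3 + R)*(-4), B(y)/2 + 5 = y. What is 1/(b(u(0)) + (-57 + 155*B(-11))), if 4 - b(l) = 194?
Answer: -1/5207 ≈ -0.00019205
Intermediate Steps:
B(y) = -10 + 2*y
u(R) = -12 - 4*R
b(l) = -190 (b(l) = 4 - 1*194 = 4 - 194 = -190)
1/(b(u(0)) + (-57 + 155*B(-11))) = 1/(-190 + (-57 + 155*(-10 + 2*(-11)))) = 1/(-190 + (-57 + 155*(-10 - 22))) = 1/(-190 + (-57 + 155*(-32))) = 1/(-190 + (-57 - 4960)) = 1/(-190 - 5017) = 1/(-5207) = -1/5207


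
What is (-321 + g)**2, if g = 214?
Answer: 11449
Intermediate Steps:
(-321 + g)**2 = (-321 + 214)**2 = (-107)**2 = 11449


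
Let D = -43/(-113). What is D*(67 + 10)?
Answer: 3311/113 ≈ 29.301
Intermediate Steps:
D = 43/113 (D = -43*(-1/113) = 43/113 ≈ 0.38053)
D*(67 + 10) = 43*(67 + 10)/113 = (43/113)*77 = 3311/113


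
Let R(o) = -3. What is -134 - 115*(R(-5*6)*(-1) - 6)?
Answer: 211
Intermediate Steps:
-134 - 115*(R(-5*6)*(-1) - 6) = -134 - 115*(-3*(-1) - 6) = -134 - 115*(3 - 6) = -134 - 115*(-3) = -134 + 345 = 211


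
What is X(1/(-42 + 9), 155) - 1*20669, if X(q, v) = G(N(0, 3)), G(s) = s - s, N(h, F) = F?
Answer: -20669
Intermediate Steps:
G(s) = 0
X(q, v) = 0
X(1/(-42 + 9), 155) - 1*20669 = 0 - 1*20669 = 0 - 20669 = -20669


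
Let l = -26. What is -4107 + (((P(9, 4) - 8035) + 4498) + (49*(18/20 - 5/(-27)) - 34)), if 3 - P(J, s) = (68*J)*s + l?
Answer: -2711833/270 ≈ -10044.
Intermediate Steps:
P(J, s) = 29 - 68*J*s (P(J, s) = 3 - ((68*J)*s - 26) = 3 - (68*J*s - 26) = 3 - (-26 + 68*J*s) = 3 + (26 - 68*J*s) = 29 - 68*J*s)
-4107 + (((P(9, 4) - 8035) + 4498) + (49*(18/20 - 5/(-27)) - 34)) = -4107 + ((((29 - 68*9*4) - 8035) + 4498) + (49*(18/20 - 5/(-27)) - 34)) = -4107 + ((((29 - 2448) - 8035) + 4498) + (49*(18*(1/20) - 5*(-1/27)) - 34)) = -4107 + (((-2419 - 8035) + 4498) + (49*(9/10 + 5/27) - 34)) = -4107 + ((-10454 + 4498) + (49*(293/270) - 34)) = -4107 + (-5956 + (14357/270 - 34)) = -4107 + (-5956 + 5177/270) = -4107 - 1602943/270 = -2711833/270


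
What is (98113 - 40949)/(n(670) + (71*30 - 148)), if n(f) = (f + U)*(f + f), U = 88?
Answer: 28582/508851 ≈ 0.056170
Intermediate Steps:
n(f) = 2*f*(88 + f) (n(f) = (f + 88)*(f + f) = (88 + f)*(2*f) = 2*f*(88 + f))
(98113 - 40949)/(n(670) + (71*30 - 148)) = (98113 - 40949)/(2*670*(88 + 670) + (71*30 - 148)) = 57164/(2*670*758 + (2130 - 148)) = 57164/(1015720 + 1982) = 57164/1017702 = 57164*(1/1017702) = 28582/508851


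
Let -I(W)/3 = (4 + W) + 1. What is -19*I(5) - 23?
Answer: 547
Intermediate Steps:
I(W) = -15 - 3*W (I(W) = -3*((4 + W) + 1) = -3*(5 + W) = -15 - 3*W)
-19*I(5) - 23 = -19*(-15 - 3*5) - 23 = -19*(-15 - 15) - 23 = -19*(-30) - 23 = 570 - 23 = 547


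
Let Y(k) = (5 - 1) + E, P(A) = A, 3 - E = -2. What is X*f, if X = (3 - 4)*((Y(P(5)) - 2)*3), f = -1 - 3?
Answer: 84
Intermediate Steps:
E = 5 (E = 3 - 1*(-2) = 3 + 2 = 5)
Y(k) = 9 (Y(k) = (5 - 1) + 5 = 4 + 5 = 9)
f = -4
X = -21 (X = (3 - 4)*((9 - 2)*3) = -7*3 = -1*21 = -21)
X*f = -21*(-4) = 84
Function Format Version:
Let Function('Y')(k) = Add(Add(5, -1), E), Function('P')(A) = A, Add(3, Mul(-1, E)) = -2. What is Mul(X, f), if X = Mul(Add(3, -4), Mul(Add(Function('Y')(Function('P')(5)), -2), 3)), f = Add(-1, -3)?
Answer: 84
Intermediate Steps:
E = 5 (E = Add(3, Mul(-1, -2)) = Add(3, 2) = 5)
Function('Y')(k) = 9 (Function('Y')(k) = Add(Add(5, -1), 5) = Add(4, 5) = 9)
f = -4
X = -21 (X = Mul(Add(3, -4), Mul(Add(9, -2), 3)) = Mul(-1, Mul(7, 3)) = Mul(-1, 21) = -21)
Mul(X, f) = Mul(-21, -4) = 84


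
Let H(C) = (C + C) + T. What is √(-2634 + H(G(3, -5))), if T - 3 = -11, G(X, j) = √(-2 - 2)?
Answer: √(-2642 + 4*I) ≈ 0.0389 + 51.4*I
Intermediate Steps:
G(X, j) = 2*I (G(X, j) = √(-4) = 2*I)
T = -8 (T = 3 - 11 = -8)
H(C) = -8 + 2*C (H(C) = (C + C) - 8 = 2*C - 8 = -8 + 2*C)
√(-2634 + H(G(3, -5))) = √(-2634 + (-8 + 2*(2*I))) = √(-2634 + (-8 + 4*I)) = √(-2642 + 4*I)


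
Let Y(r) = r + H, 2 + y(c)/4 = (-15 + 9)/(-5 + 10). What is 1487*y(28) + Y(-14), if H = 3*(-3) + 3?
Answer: -95268/5 ≈ -19054.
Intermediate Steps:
H = -6 (H = -9 + 3 = -6)
y(c) = -64/5 (y(c) = -8 + 4*((-15 + 9)/(-5 + 10)) = -8 + 4*(-6/5) = -8 - 24/5 = -64/5)
Y(r) = -6 + r (Y(r) = r - 6 = -6 + r)
1487*y(28) + Y(-14) = 1487*(-64/5) + (-6 - 14) = -95168/5 - 20 = -95268/5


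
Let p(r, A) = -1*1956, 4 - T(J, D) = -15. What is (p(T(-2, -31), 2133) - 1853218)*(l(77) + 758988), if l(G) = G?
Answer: -1408197652310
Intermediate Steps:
T(J, D) = 19 (T(J, D) = 4 - 1*(-15) = 4 + 15 = 19)
p(r, A) = -1956
(p(T(-2, -31), 2133) - 1853218)*(l(77) + 758988) = (-1956 - 1853218)*(77 + 758988) = -1855174*759065 = -1408197652310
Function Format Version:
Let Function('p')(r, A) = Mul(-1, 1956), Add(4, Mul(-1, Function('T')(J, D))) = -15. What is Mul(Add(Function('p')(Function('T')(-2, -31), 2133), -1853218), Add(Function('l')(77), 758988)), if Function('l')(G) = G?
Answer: -1408197652310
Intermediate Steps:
Function('T')(J, D) = 19 (Function('T')(J, D) = Add(4, Mul(-1, -15)) = Add(4, 15) = 19)
Function('p')(r, A) = -1956
Mul(Add(Function('p')(Function('T')(-2, -31), 2133), -1853218), Add(Function('l')(77), 758988)) = Mul(Add(-1956, -1853218), Add(77, 758988)) = Mul(-1855174, 759065) = -1408197652310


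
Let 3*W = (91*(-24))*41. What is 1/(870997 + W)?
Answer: 1/841149 ≈ 1.1888e-6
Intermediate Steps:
W = -29848 (W = ((91*(-24))*41)/3 = (-2184*41)/3 = (1/3)*(-89544) = -29848)
1/(870997 + W) = 1/(870997 - 29848) = 1/841149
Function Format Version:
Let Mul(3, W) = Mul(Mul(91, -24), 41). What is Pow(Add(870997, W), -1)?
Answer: Rational(1, 841149) ≈ 1.1888e-6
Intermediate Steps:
W = -29848 (W = Mul(Rational(1, 3), Mul(Mul(91, -24), 41)) = Mul(Rational(1, 3), Mul(-2184, 41)) = Mul(Rational(1, 3), -89544) = -29848)
Pow(Add(870997, W), -1) = Pow(Add(870997, -29848), -1) = Pow(841149, -1) = Rational(1, 841149)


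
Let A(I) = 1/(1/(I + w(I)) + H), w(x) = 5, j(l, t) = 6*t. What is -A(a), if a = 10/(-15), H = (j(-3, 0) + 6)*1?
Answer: -13/81 ≈ -0.16049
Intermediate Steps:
H = 6 (H = (6*0 + 6)*1 = (0 + 6)*1 = 6*1 = 6)
a = -2/3 (a = 10*(-1/15) = -2/3 ≈ -0.66667)
A(I) = 1/(6 + 1/(5 + I)) (A(I) = 1/(1/(I + 5) + 6) = 1/(1/(5 + I) + 6) = 1/(6 + 1/(5 + I)))
-A(a) = -(5 - 2/3)/(31 + 6*(-2/3)) = -13/((31 - 4)*3) = -13/(27*3) = -1*13/81 = -13/81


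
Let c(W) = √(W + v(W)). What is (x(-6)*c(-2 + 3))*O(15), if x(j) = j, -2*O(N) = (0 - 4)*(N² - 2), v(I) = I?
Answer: -2676*√2 ≈ -3784.4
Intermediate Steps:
O(N) = -4 + 2*N² (O(N) = -(0 - 4)*(N² - 2)/2 = -(-2)*(-2 + N²) = -(8 - 4*N²)/2 = -4 + 2*N²)
c(W) = √2*√W (c(W) = √(W + W) = √(2*W) = √2*√W)
(x(-6)*c(-2 + 3))*O(15) = (-6*√2*√(-2 + 3))*(-4 + 2*15²) = (-6*√2*√1)*(-4 + 2*225) = (-6*√2)*(-4 + 450) = -6*√2*446 = -2676*√2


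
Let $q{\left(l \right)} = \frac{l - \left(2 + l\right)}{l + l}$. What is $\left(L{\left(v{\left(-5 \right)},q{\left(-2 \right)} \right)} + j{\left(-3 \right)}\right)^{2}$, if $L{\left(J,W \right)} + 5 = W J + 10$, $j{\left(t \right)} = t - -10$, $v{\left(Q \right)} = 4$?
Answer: $196$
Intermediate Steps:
$j{\left(t \right)} = 10 + t$ ($j{\left(t \right)} = t + 10 = 10 + t$)
$q{\left(l \right)} = - \frac{1}{l}$ ($q{\left(l \right)} = - \frac{2}{2 l} = - 2 \frac{1}{2 l} = - \frac{1}{l}$)
$L{\left(J,W \right)} = 5 + J W$ ($L{\left(J,W \right)} = -5 + \left(W J + 10\right) = -5 + \left(J W + 10\right) = -5 + \left(10 + J W\right) = 5 + J W$)
$\left(L{\left(v{\left(-5 \right)},q{\left(-2 \right)} \right)} + j{\left(-3 \right)}\right)^{2} = \left(\left(5 + 4 \left(- \frac{1}{-2}\right)\right) + \left(10 - 3\right)\right)^{2} = \left(\left(5 + 4 \left(\left(-1\right) \left(- \frac{1}{2}\right)\right)\right) + 7\right)^{2} = \left(\left(5 + 4 \cdot \frac{1}{2}\right) + 7\right)^{2} = \left(\left(5 + 2\right) + 7\right)^{2} = \left(7 + 7\right)^{2} = 14^{2} = 196$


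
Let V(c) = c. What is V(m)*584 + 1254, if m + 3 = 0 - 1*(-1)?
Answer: 86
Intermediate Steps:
m = -2 (m = -3 + (0 - 1*(-1)) = -3 + (0 + 1) = -3 + 1 = -2)
V(m)*584 + 1254 = -2*584 + 1254 = -1168 + 1254 = 86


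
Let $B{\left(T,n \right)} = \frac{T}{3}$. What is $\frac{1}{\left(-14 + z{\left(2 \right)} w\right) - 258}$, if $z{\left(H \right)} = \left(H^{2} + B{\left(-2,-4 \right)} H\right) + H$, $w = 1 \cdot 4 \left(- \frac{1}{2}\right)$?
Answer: $- \frac{3}{844} \approx -0.0035545$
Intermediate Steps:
$B{\left(T,n \right)} = \frac{T}{3}$ ($B{\left(T,n \right)} = T \frac{1}{3} = \frac{T}{3}$)
$w = -2$ ($w = 4 \left(\left(-1\right) \frac{1}{2}\right) = 4 \left(- \frac{1}{2}\right) = -2$)
$z{\left(H \right)} = H^{2} + \frac{H}{3}$ ($z{\left(H \right)} = \left(H^{2} + \frac{1}{3} \left(-2\right) H\right) + H = \left(H^{2} - \frac{2 H}{3}\right) + H = H^{2} + \frac{H}{3}$)
$\frac{1}{\left(-14 + z{\left(2 \right)} w\right) - 258} = \frac{1}{\left(-14 + 2 \left(\frac{1}{3} + 2\right) \left(-2\right)\right) - 258} = \frac{1}{\left(-14 + 2 \cdot \frac{7}{3} \left(-2\right)\right) - 258} = \frac{1}{\left(-14 + \frac{14}{3} \left(-2\right)\right) - 258} = \frac{1}{\left(-14 - \frac{28}{3}\right) - 258} = \frac{1}{- \frac{70}{3} - 258} = \frac{1}{- \frac{844}{3}} = - \frac{3}{844}$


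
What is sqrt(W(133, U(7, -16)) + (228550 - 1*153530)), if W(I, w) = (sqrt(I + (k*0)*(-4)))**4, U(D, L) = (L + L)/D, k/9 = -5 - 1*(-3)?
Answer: 3*sqrt(10301) ≈ 304.48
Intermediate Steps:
k = -18 (k = 9*(-5 - 1*(-3)) = 9*(-5 + 3) = 9*(-2) = -18)
U(D, L) = 2*L/D (U(D, L) = (2*L)/D = 2*L/D)
W(I, w) = I**2 (W(I, w) = (sqrt(I - 18*0*(-4)))**4 = (sqrt(I + 0*(-4)))**4 = (sqrt(I + 0))**4 = (sqrt(I))**4 = I**2)
sqrt(W(133, U(7, -16)) + (228550 - 1*153530)) = sqrt(133**2 + (228550 - 1*153530)) = sqrt(17689 + (228550 - 153530)) = sqrt(17689 + 75020) = sqrt(92709) = 3*sqrt(10301)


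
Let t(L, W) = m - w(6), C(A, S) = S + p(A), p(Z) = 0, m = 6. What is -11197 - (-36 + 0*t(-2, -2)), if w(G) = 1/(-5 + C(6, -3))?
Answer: -11161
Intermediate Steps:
C(A, S) = S (C(A, S) = S + 0 = S)
w(G) = -1/8 (w(G) = 1/(-5 - 3) = 1/(-8) = -1/8)
t(L, W) = 49/8 (t(L, W) = 6 - 1*(-1/8) = 6 + 1/8 = 49/8)
-11197 - (-36 + 0*t(-2, -2)) = -11197 - (-36 + 0*(49/8)) = -11197 - (-36 + 0) = -11197 - 1*(-36) = -11197 + 36 = -11161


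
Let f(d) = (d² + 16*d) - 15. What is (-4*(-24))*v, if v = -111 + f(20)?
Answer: 57024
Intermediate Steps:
f(d) = -15 + d² + 16*d
v = 594 (v = -111 + (-15 + 20² + 16*20) = -111 + (-15 + 400 + 320) = -111 + 705 = 594)
(-4*(-24))*v = -4*(-24)*594 = 96*594 = 57024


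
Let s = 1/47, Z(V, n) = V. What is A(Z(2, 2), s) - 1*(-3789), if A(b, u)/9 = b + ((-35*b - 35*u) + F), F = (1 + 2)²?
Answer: 152811/47 ≈ 3251.3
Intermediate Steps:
s = 1/47 ≈ 0.021277
F = 9 (F = 3² = 9)
A(b, u) = 81 - 315*u - 306*b (A(b, u) = 9*(b + ((-35*b - 35*u) + 9)) = 9*(b + (9 - 35*b - 35*u)) = 9*(9 - 35*u - 34*b) = 81 - 315*u - 306*b)
A(Z(2, 2), s) - 1*(-3789) = (81 - 315*1/47 - 306*2) - 1*(-3789) = (81 - 315/47 - 612) + 3789 = -25272/47 + 3789 = 152811/47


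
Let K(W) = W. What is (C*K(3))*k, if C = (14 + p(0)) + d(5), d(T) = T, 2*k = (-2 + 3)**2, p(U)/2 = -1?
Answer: 51/2 ≈ 25.500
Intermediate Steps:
p(U) = -2 (p(U) = 2*(-1) = -2)
k = 1/2 (k = (-2 + 3)**2/2 = (1/2)*1**2 = (1/2)*1 = 1/2 ≈ 0.50000)
C = 17 (C = (14 - 2) + 5 = 12 + 5 = 17)
(C*K(3))*k = (17*3)*(1/2) = 51*(1/2) = 51/2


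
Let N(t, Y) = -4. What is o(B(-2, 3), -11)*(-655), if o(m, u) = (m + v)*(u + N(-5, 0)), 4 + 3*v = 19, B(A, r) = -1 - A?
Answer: 58950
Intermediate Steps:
v = 5 (v = -4/3 + (⅓)*19 = -4/3 + 19/3 = 5)
o(m, u) = (-4 + u)*(5 + m) (o(m, u) = (m + 5)*(u - 4) = (5 + m)*(-4 + u) = (-4 + u)*(5 + m))
o(B(-2, 3), -11)*(-655) = (-20 - 4*(-1 - 1*(-2)) + 5*(-11) + (-1 - 1*(-2))*(-11))*(-655) = (-20 - 4*(-1 + 2) - 55 + (-1 + 2)*(-11))*(-655) = (-20 - 4*1 - 55 + 1*(-11))*(-655) = (-20 - 4 - 55 - 11)*(-655) = -90*(-655) = 58950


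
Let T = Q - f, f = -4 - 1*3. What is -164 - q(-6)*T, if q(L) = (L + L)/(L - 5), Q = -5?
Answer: -1828/11 ≈ -166.18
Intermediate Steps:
f = -7 (f = -4 - 3 = -7)
q(L) = 2*L/(-5 + L) (q(L) = (2*L)/(-5 + L) = 2*L/(-5 + L))
T = 2 (T = -5 - 1*(-7) = -5 + 7 = 2)
-164 - q(-6)*T = -164 - 2*(-6)/(-5 - 6)*2 = -164 - 2*(-6)/(-11)*2 = -164 - 2*(-6)*(-1/11)*2 = -164 - 12*2/11 = -164 - 1*24/11 = -164 - 24/11 = -1828/11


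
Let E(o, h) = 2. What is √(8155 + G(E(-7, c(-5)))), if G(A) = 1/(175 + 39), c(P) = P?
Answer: 23*√705986/214 ≈ 90.305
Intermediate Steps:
G(A) = 1/214
√(8155 + G(E(-7, c(-5)))) = √(8155 + 1/214) = √(1745171/214) = 23*√705986/214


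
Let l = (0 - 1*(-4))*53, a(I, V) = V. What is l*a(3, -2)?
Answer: -424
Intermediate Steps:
l = 212 (l = (0 + 4)*53 = 4*53 = 212)
l*a(3, -2) = 212*(-2) = -424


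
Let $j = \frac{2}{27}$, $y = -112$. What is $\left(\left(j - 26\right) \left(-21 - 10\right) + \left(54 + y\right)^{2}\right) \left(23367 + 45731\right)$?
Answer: $\frac{7775459744}{27} \approx 2.8798 \cdot 10^{8}$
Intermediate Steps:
$j = \frac{2}{27}$ ($j = 2 \cdot \frac{1}{27} = \frac{2}{27} \approx 0.074074$)
$\left(\left(j - 26\right) \left(-21 - 10\right) + \left(54 + y\right)^{2}\right) \left(23367 + 45731\right) = \left(\left(\frac{2}{27} - 26\right) \left(-21 - 10\right) + \left(54 - 112\right)^{2}\right) \left(23367 + 45731\right) = \left(- \frac{700 \left(-21 - 10\right)}{27} + \left(-58\right)^{2}\right) 69098 = \left(\left(- \frac{700}{27}\right) \left(-31\right) + 3364\right) 69098 = \left(\frac{21700}{27} + 3364\right) 69098 = \frac{112528}{27} \cdot 69098 = \frac{7775459744}{27}$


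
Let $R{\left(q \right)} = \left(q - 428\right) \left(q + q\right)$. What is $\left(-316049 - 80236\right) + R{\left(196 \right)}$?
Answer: $-487229$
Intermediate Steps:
$R{\left(q \right)} = 2 q \left(-428 + q\right)$ ($R{\left(q \right)} = \left(-428 + q\right) 2 q = 2 q \left(-428 + q\right)$)
$\left(-316049 - 80236\right) + R{\left(196 \right)} = \left(-316049 - 80236\right) + 2 \cdot 196 \left(-428 + 196\right) = -396285 + 2 \cdot 196 \left(-232\right) = -396285 - 90944 = -487229$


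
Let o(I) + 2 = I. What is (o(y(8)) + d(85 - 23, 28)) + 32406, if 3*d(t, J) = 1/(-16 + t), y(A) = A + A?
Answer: 4473961/138 ≈ 32420.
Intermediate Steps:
y(A) = 2*A
o(I) = -2 + I
d(t, J) = 1/(3*(-16 + t))
(o(y(8)) + d(85 - 23, 28)) + 32406 = ((-2 + 2*8) + 1/(3*(-16 + (85 - 23)))) + 32406 = ((-2 + 16) + 1/(3*(-16 + 62))) + 32406 = (14 + (⅓)/46) + 32406 = (14 + (⅓)*(1/46)) + 32406 = (14 + 1/138) + 32406 = 1933/138 + 32406 = 4473961/138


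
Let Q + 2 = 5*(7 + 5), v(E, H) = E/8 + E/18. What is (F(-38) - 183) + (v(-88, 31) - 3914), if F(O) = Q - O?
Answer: -36152/9 ≈ -4016.9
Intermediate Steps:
v(E, H) = 13*E/72 (v(E, H) = E*(1/8) + E*(1/18) = E/8 + E/18 = 13*E/72)
Q = 58 (Q = -2 + 5*(7 + 5) = -2 + 5*12 = -2 + 60 = 58)
F(O) = 58 - O
(F(-38) - 183) + (v(-88, 31) - 3914) = ((58 - 1*(-38)) - 183) + ((13/72)*(-88) - 3914) = ((58 + 38) - 183) + (-143/9 - 3914) = (96 - 183) - 35369/9 = -87 - 35369/9 = -36152/9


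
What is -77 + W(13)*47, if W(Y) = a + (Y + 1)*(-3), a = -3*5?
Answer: -2756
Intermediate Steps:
a = -15
W(Y) = -18 - 3*Y (W(Y) = -15 + (Y + 1)*(-3) = -15 + (1 + Y)*(-3) = -15 + (-3 - 3*Y) = -18 - 3*Y)
-77 + W(13)*47 = -77 + (-18 - 3*13)*47 = -77 + (-18 - 39)*47 = -77 - 57*47 = -77 - 2679 = -2756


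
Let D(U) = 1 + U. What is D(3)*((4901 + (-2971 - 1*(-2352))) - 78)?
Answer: 16816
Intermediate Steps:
D(3)*((4901 + (-2971 - 1*(-2352))) - 78) = (1 + 3)*((4901 + (-2971 - 1*(-2352))) - 78) = 4*((4901 + (-2971 + 2352)) - 78) = 4*((4901 - 619) - 78) = 4*(4282 - 78) = 4*4204 = 16816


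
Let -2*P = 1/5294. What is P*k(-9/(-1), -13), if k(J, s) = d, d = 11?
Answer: -11/10588 ≈ -0.0010389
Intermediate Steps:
k(J, s) = 11
P = -1/10588 (P = -½/5294 = -½*1/5294 = -1/10588 ≈ -9.4447e-5)
P*k(-9/(-1), -13) = -1/10588*11 = -11/10588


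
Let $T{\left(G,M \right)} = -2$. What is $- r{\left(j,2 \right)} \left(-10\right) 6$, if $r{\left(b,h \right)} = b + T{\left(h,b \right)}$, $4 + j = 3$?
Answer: $-180$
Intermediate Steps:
$j = -1$ ($j = -4 + 3 = -1$)
$r{\left(b,h \right)} = -2 + b$ ($r{\left(b,h \right)} = b - 2 = -2 + b$)
$- r{\left(j,2 \right)} \left(-10\right) 6 = - (-2 - 1) \left(-10\right) 6 = \left(-1\right) \left(-3\right) \left(-10\right) 6 = 3 \left(-10\right) 6 = \left(-30\right) 6 = -180$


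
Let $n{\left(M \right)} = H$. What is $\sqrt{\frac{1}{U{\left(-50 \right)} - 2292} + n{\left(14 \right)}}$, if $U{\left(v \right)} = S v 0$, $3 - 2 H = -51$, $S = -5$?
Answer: $\frac{\sqrt{35458959}}{1146} \approx 5.1961$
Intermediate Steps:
$H = 27$ ($H = \frac{3}{2} - - \frac{51}{2} = \frac{3}{2} + \frac{51}{2} = 27$)
$n{\left(M \right)} = 27$
$U{\left(v \right)} = 0$ ($U{\left(v \right)} = - 5 v 0 = 0$)
$\sqrt{\frac{1}{U{\left(-50 \right)} - 2292} + n{\left(14 \right)}} = \sqrt{\frac{1}{0 - 2292} + 27} = \sqrt{\frac{1}{-2292} + 27} = \sqrt{- \frac{1}{2292} + 27} = \sqrt{\frac{61883}{2292}} = \frac{\sqrt{35458959}}{1146}$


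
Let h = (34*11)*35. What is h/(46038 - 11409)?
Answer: 110/291 ≈ 0.37801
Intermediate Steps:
h = 13090 (h = 374*35 = 13090)
h/(46038 - 11409) = 13090/(46038 - 11409) = 13090/34629 = 13090*(1/34629) = 110/291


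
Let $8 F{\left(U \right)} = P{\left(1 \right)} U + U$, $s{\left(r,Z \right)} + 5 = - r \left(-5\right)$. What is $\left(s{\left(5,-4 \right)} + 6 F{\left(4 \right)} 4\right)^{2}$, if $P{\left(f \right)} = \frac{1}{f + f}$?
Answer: $1444$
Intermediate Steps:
$s{\left(r,Z \right)} = -5 + 5 r$ ($s{\left(r,Z \right)} = -5 + - r \left(-5\right) = -5 + 5 r$)
$P{\left(f \right)} = \frac{1}{2 f}$
$F{\left(U \right)} = \frac{3 U}{16}$ ($F{\left(U \right)} = \frac{\frac{1}{2 \cdot 1} U + U}{8} = \frac{\frac{1}{2} \cdot 1 U + U}{8} = \frac{\frac{U}{2} + U}{8} = \frac{\frac{3}{2} U}{8} = \frac{3 U}{16}$)
$\left(s{\left(5,-4 \right)} + 6 F{\left(4 \right)} 4\right)^{2} = \left(\left(-5 + 5 \cdot 5\right) + 6 \cdot \frac{3}{16} \cdot 4 \cdot 4\right)^{2} = \left(\left(-5 + 25\right) + 6 \cdot \frac{3}{4} \cdot 4\right)^{2} = \left(20 + \frac{9}{2} \cdot 4\right)^{2} = \left(20 + 18\right)^{2} = 38^{2} = 1444$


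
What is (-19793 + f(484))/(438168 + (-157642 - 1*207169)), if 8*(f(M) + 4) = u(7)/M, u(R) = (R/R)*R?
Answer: -76653977/284038304 ≈ -0.26987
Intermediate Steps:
u(R) = R (u(R) = 1*R = R)
f(M) = -4 + 7/(8*M) (f(M) = -4 + (7/M)/8 = -4 + 7/(8*M))
(-19793 + f(484))/(438168 + (-157642 - 1*207169)) = (-19793 + (-4 + (7/8)/484))/(438168 + (-157642 - 1*207169)) = (-19793 + (-4 + (7/8)*(1/484)))/(438168 + (-157642 - 207169)) = (-19793 + (-4 + 7/3872))/(438168 - 364811) = (-19793 - 15481/3872)/73357 = -76653977/3872*1/73357 = -76653977/284038304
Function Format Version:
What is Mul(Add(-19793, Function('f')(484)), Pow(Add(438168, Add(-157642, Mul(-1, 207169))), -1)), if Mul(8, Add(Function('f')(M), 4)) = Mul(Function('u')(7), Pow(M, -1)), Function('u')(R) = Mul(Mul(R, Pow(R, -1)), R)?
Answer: Rational(-76653977, 284038304) ≈ -0.26987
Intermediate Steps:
Function('u')(R) = R (Function('u')(R) = Mul(1, R) = R)
Function('f')(M) = Add(-4, Mul(Rational(7, 8), Pow(M, -1))) (Function('f')(M) = Add(-4, Mul(Rational(1, 8), Mul(7, Pow(M, -1)))) = Add(-4, Mul(Rational(7, 8), Pow(M, -1))))
Mul(Add(-19793, Function('f')(484)), Pow(Add(438168, Add(-157642, Mul(-1, 207169))), -1)) = Mul(Add(-19793, Add(-4, Mul(Rational(7, 8), Pow(484, -1)))), Pow(Add(438168, Add(-157642, Mul(-1, 207169))), -1)) = Mul(Add(-19793, Add(-4, Mul(Rational(7, 8), Rational(1, 484)))), Pow(Add(438168, Add(-157642, -207169)), -1)) = Mul(Add(-19793, Add(-4, Rational(7, 3872))), Pow(Add(438168, -364811), -1)) = Mul(Add(-19793, Rational(-15481, 3872)), Pow(73357, -1)) = Mul(Rational(-76653977, 3872), Rational(1, 73357)) = Rational(-76653977, 284038304)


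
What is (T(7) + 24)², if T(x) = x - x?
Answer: 576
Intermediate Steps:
T(x) = 0
(T(7) + 24)² = (0 + 24)² = 24² = 576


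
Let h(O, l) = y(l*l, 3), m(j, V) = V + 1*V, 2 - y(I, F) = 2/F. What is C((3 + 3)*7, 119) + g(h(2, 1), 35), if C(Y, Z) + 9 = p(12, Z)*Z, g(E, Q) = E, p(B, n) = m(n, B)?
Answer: 8545/3 ≈ 2848.3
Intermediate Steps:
y(I, F) = 2 - 2/F
m(j, V) = 2*V (m(j, V) = V + V = 2*V)
h(O, l) = 4/3 (h(O, l) = 2 - 2/3 = 2 - 2*⅓ = 2 - ⅔ = 4/3)
p(B, n) = 2*B
C(Y, Z) = -9 + 24*Z (C(Y, Z) = -9 + (2*12)*Z = -9 + 24*Z)
C((3 + 3)*7, 119) + g(h(2, 1), 35) = (-9 + 24*119) + 4/3 = (-9 + 2856) + 4/3 = 2847 + 4/3 = 8545/3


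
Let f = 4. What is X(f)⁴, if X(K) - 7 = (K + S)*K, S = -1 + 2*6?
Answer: 20151121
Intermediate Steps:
S = 11 (S = -1 + 12 = 11)
X(K) = 7 + K*(11 + K) (X(K) = 7 + (K + 11)*K = 7 + (11 + K)*K = 7 + K*(11 + K))
X(f)⁴ = (7 + 4² + 11*4)⁴ = (7 + 16 + 44)⁴ = 67⁴ = 20151121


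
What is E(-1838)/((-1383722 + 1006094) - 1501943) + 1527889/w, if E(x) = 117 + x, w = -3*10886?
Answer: -2871719651201/61383029718 ≈ -46.784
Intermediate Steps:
w = -32658
E(-1838)/((-1383722 + 1006094) - 1501943) + 1527889/w = (117 - 1838)/((-1383722 + 1006094) - 1501943) + 1527889/(-32658) = -1721/(-377628 - 1501943) + 1527889*(-1/32658) = -1721/(-1879571) - 1527889/32658 = -1721*(-1/1879571) - 1527889/32658 = 1721/1879571 - 1527889/32658 = -2871719651201/61383029718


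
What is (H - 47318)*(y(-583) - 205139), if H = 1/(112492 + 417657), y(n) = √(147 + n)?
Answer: 5146032925167959/530149 - 50171180762*I*√109/530149 ≈ 9.7068e+9 - 9.8803e+5*I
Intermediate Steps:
H = 1/530149 ≈ 1.8863e-6
(H - 47318)*(y(-583) - 205139) = (1/530149 - 47318)*(√(147 - 583) - 205139) = -25085590381*(√(-436) - 205139)/530149 = -25085590381*(2*I*√109 - 205139)/530149 = -25085590381*(-205139 + 2*I*√109)/530149 = 5146032925167959/530149 - 50171180762*I*√109/530149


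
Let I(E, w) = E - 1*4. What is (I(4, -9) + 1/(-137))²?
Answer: 1/18769 ≈ 5.3279e-5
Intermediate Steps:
I(E, w) = -4 + E (I(E, w) = E - 4 = -4 + E)
(I(4, -9) + 1/(-137))² = ((-4 + 4) + 1/(-137))² = (0 - 1/137)² = (-1/137)² = 1/18769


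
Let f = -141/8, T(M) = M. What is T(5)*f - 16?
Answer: -833/8 ≈ -104.13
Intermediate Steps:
f = -141/8 (f = -141*⅛ = -141/8 ≈ -17.625)
T(5)*f - 16 = 5*(-141/8) - 16 = -705/8 - 16 = -833/8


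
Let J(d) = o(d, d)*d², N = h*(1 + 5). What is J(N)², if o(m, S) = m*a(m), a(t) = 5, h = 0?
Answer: 0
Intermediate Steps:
o(m, S) = 5*m (o(m, S) = m*5 = 5*m)
N = 0 (N = 0*(1 + 5) = 0*6 = 0)
J(d) = 5*d³ (J(d) = (5*d)*d² = 5*d³)
J(N)² = (5*0³)² = (5*0)² = 0² = 0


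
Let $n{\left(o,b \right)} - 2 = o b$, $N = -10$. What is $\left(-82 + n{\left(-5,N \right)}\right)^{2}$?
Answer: $900$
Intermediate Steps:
$n{\left(o,b \right)} = 2 + b o$ ($n{\left(o,b \right)} = 2 + o b = 2 + b o$)
$\left(-82 + n{\left(-5,N \right)}\right)^{2} = \left(-82 + \left(2 - -50\right)\right)^{2} = \left(-82 + \left(2 + 50\right)\right)^{2} = \left(-82 + 52\right)^{2} = \left(-30\right)^{2} = 900$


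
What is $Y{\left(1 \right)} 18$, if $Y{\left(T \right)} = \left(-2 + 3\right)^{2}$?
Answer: $18$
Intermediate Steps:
$Y{\left(T \right)} = 1$ ($Y{\left(T \right)} = 1^{2} = 1$)
$Y{\left(1 \right)} 18 = 1 \cdot 18 = 18$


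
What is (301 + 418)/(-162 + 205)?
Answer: 719/43 ≈ 16.721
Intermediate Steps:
(301 + 418)/(-162 + 205) = 719/43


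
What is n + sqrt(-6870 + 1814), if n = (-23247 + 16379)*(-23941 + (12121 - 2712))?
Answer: 99805776 + 8*I*sqrt(79) ≈ 9.9806e+7 + 71.106*I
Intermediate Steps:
n = 99805776 (n = -6868*(-23941 + 9409) = -6868*(-14532) = 99805776)
n + sqrt(-6870 + 1814) = 99805776 + sqrt(-6870 + 1814) = 99805776 + sqrt(-5056) = 99805776 + 8*I*sqrt(79)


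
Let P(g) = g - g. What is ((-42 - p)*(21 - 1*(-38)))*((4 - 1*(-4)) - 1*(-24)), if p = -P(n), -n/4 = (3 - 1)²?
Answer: -79296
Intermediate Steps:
n = -16 (n = -4*(3 - 1)² = -4*2² = -4*4 = -16)
P(g) = 0
p = 0 (p = -1*0 = 0)
((-42 - p)*(21 - 1*(-38)))*((4 - 1*(-4)) - 1*(-24)) = ((-42 - 1*0)*(21 - 1*(-38)))*((4 - 1*(-4)) - 1*(-24)) = ((-42 + 0)*(21 + 38))*((4 + 4) + 24) = (-42*59)*(8 + 24) = -2478*32 = -79296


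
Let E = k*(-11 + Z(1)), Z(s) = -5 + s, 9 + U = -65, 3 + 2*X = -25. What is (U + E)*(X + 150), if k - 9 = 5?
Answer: -38624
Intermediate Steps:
X = -14 (X = -3/2 + (½)*(-25) = -3/2 - 25/2 = -14)
U = -74 (U = -9 - 65 = -74)
k = 14 (k = 9 + 5 = 14)
E = -210 (E = 14*(-11 + (-5 + 1)) = 14*(-11 - 4) = 14*(-15) = -210)
(U + E)*(X + 150) = (-74 - 210)*(-14 + 150) = -284*136 = -38624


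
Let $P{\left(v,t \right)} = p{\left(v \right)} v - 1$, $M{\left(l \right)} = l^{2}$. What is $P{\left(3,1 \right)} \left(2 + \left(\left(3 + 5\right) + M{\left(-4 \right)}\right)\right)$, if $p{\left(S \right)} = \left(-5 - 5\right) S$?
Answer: $-2366$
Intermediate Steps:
$p{\left(S \right)} = - 10 S$
$P{\left(v,t \right)} = -1 - 10 v^{2}$ ($P{\left(v,t \right)} = - 10 v v - 1 = - 10 v^{2} - 1 = -1 - 10 v^{2}$)
$P{\left(3,1 \right)} \left(2 + \left(\left(3 + 5\right) + M{\left(-4 \right)}\right)\right) = \left(-1 - 10 \cdot 3^{2}\right) \left(2 + \left(\left(3 + 5\right) + \left(-4\right)^{2}\right)\right) = \left(-1 - 90\right) \left(2 + \left(8 + 16\right)\right) = \left(-1 - 90\right) \left(2 + 24\right) = \left(-91\right) 26 = -2366$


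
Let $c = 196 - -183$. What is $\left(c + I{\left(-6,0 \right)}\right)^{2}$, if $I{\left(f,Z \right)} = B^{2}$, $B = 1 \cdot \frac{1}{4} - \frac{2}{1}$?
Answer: $\frac{37368769}{256} \approx 1.4597 \cdot 10^{5}$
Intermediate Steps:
$c = 379$ ($c = 196 + 183 = 379$)
$B = - \frac{7}{4}$ ($B = 1 \cdot \frac{1}{4} - 2 = \frac{1}{4} - 2 = - \frac{7}{4} \approx -1.75$)
$I{\left(f,Z \right)} = \frac{49}{16}$ ($I{\left(f,Z \right)} = \left(- \frac{7}{4}\right)^{2} = \frac{49}{16}$)
$\left(c + I{\left(-6,0 \right)}\right)^{2} = \left(379 + \frac{49}{16}\right)^{2} = \left(\frac{6113}{16}\right)^{2} = \frac{37368769}{256}$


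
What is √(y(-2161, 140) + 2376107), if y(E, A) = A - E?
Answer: 2*√594602 ≈ 1542.2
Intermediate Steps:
√(y(-2161, 140) + 2376107) = √((140 - 1*(-2161)) + 2376107) = √((140 + 2161) + 2376107) = √(2301 + 2376107) = √2378408 = 2*√594602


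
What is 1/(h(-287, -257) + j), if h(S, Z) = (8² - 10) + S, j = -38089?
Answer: -1/38322 ≈ -2.6095e-5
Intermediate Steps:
h(S, Z) = 54 + S (h(S, Z) = (64 - 10) + S = 54 + S)
1/(h(-287, -257) + j) = 1/((54 - 287) - 38089) = 1/(-233 - 38089) = 1/(-38322) = -1/38322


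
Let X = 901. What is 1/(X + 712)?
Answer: 1/1613 ≈ 0.00061996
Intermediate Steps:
1/(X + 712) = 1/(901 + 712) = 1/1613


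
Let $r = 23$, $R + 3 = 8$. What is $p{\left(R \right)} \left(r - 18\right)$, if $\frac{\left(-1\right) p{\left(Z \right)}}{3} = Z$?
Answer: $-75$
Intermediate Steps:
$R = 5$ ($R = -3 + 8 = 5$)
$p{\left(Z \right)} = - 3 Z$
$p{\left(R \right)} \left(r - 18\right) = \left(-3\right) 5 \left(23 - 18\right) = \left(-15\right) 5 = -75$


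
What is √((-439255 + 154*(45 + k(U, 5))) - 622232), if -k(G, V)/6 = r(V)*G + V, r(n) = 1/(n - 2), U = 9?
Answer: I*√1061949 ≈ 1030.5*I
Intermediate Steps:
r(n) = 1/(-2 + n)
k(G, V) = -6*V - 6*G/(-2 + V) (k(G, V) = -6*(G/(-2 + V) + V) = -6*(V + G/(-2 + V)) = -6*V - 6*G/(-2 + V))
√((-439255 + 154*(45 + k(U, 5))) - 622232) = √((-439255 + 154*(45 + 6*(-1*9 - 1*5*(-2 + 5))/(-2 + 5))) - 622232) = √((-439255 + 154*(45 + 6*(-9 - 1*5*3)/3)) - 622232) = √((-439255 + 154*(45 + 6*(⅓)*(-9 - 15))) - 622232) = √((-439255 + 154*(45 + 6*(⅓)*(-24))) - 622232) = √((-439255 + 154*(45 - 48)) - 622232) = √((-439255 + 154*(-3)) - 622232) = √((-439255 - 462) - 622232) = √(-439717 - 622232) = √(-1061949) = I*√1061949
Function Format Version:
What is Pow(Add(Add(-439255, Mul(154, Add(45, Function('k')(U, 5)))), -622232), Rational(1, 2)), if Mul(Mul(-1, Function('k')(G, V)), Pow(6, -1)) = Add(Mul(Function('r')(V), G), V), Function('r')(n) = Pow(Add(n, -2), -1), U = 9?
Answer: Mul(I, Pow(1061949, Rational(1, 2))) ≈ Mul(1030.5, I)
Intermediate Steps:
Function('r')(n) = Pow(Add(-2, n), -1)
Function('k')(G, V) = Add(Mul(-6, V), Mul(-6, G, Pow(Add(-2, V), -1))) (Function('k')(G, V) = Mul(-6, Add(Mul(Pow(Add(-2, V), -1), G), V)) = Mul(-6, Add(Mul(G, Pow(Add(-2, V), -1)), V)) = Mul(-6, Add(V, Mul(G, Pow(Add(-2, V), -1)))) = Add(Mul(-6, V), Mul(-6, G, Pow(Add(-2, V), -1))))
Pow(Add(Add(-439255, Mul(154, Add(45, Function('k')(U, 5)))), -622232), Rational(1, 2)) = Pow(Add(Add(-439255, Mul(154, Add(45, Mul(6, Pow(Add(-2, 5), -1), Add(Mul(-1, 9), Mul(-1, 5, Add(-2, 5))))))), -622232), Rational(1, 2)) = Pow(Add(Add(-439255, Mul(154, Add(45, Mul(6, Pow(3, -1), Add(-9, Mul(-1, 5, 3)))))), -622232), Rational(1, 2)) = Pow(Add(Add(-439255, Mul(154, Add(45, Mul(6, Rational(1, 3), Add(-9, -15))))), -622232), Rational(1, 2)) = Pow(Add(Add(-439255, Mul(154, Add(45, Mul(6, Rational(1, 3), -24)))), -622232), Rational(1, 2)) = Pow(Add(Add(-439255, Mul(154, Add(45, -48))), -622232), Rational(1, 2)) = Pow(Add(Add(-439255, Mul(154, -3)), -622232), Rational(1, 2)) = Pow(Add(Add(-439255, -462), -622232), Rational(1, 2)) = Pow(Add(-439717, -622232), Rational(1, 2)) = Pow(-1061949, Rational(1, 2)) = Mul(I, Pow(1061949, Rational(1, 2)))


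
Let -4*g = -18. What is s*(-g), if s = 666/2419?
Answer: -2997/2419 ≈ -1.2389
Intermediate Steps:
g = 9/2 (g = -1/4*(-18) = 9/2 ≈ 4.5000)
s = 666/2419 (s = 666*(1/2419) = 666/2419 ≈ 0.27532)
s*(-g) = 666*(-1*9/2)/2419 = (666/2419)*(-9/2) = -2997/2419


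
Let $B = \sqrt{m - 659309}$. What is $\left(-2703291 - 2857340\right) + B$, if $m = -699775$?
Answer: $-5560631 + 2 i \sqrt{339771} \approx -5.5606 \cdot 10^{6} + 1165.8 i$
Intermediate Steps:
$B = 2 i \sqrt{339771}$ ($B = \sqrt{-699775 - 659309} = \sqrt{-1359084} = 2 i \sqrt{339771} \approx 1165.8 i$)
$\left(-2703291 - 2857340\right) + B = \left(-2703291 - 2857340\right) + 2 i \sqrt{339771} = -5560631 + 2 i \sqrt{339771}$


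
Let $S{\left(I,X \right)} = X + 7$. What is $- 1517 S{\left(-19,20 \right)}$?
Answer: $-40959$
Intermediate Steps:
$S{\left(I,X \right)} = 7 + X$
$- 1517 S{\left(-19,20 \right)} = - 1517 \left(7 + 20\right) = \left(-1517\right) 27 = -40959$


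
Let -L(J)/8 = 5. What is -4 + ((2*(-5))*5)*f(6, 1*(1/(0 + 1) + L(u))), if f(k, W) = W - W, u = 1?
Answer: -4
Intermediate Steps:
L(J) = -40 (L(J) = -8*5 = -40)
f(k, W) = 0
-4 + ((2*(-5))*5)*f(6, 1*(1/(0 + 1) + L(u))) = -4 + ((2*(-5))*5)*0 = -4 - 10*5*0 = -4 - 50*0 = -4 + 0 = -4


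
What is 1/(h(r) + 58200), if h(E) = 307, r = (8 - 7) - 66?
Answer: 1/58507 ≈ 1.7092e-5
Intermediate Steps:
r = -65 (r = 1 - 66 = -65)
1/(h(r) + 58200) = 1/(307 + 58200) = 1/58507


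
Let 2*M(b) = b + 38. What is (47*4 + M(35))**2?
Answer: 201601/4 ≈ 50400.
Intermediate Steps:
M(b) = 19 + b/2 (M(b) = (b + 38)/2 = (38 + b)/2 = 19 + b/2)
(47*4 + M(35))**2 = (47*4 + (19 + (1/2)*35))**2 = (188 + (19 + 35/2))**2 = (188 + 73/2)**2 = (449/2)**2 = 201601/4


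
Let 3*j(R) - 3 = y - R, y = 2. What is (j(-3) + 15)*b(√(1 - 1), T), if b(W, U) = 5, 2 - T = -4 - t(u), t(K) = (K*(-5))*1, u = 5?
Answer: 265/3 ≈ 88.333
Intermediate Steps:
t(K) = -5*K (t(K) = -5*K*1 = -5*K)
T = -19 (T = 2 - (-4 - (-5)*5) = 2 - (-4 - 1*(-25)) = 2 - (-4 + 25) = 2 - 1*21 = 2 - 21 = -19)
j(R) = 5/3 - R/3 (j(R) = 1 + (2 - R)/3 = 1 + (⅔ - R/3) = 5/3 - R/3)
(j(-3) + 15)*b(√(1 - 1), T) = ((5/3 - ⅓*(-3)) + 15)*5 = ((5/3 + 1) + 15)*5 = (8/3 + 15)*5 = (53/3)*5 = 265/3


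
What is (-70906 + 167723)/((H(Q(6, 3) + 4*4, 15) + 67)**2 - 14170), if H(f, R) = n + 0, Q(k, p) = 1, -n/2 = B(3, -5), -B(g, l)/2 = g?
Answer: -96817/7929 ≈ -12.210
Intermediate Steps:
B(g, l) = -2*g
n = 12 (n = -(-4)*3 = -2*(-6) = 12)
H(f, R) = 12 (H(f, R) = 12 + 0 = 12)
(-70906 + 167723)/((H(Q(6, 3) + 4*4, 15) + 67)**2 - 14170) = (-70906 + 167723)/((12 + 67)**2 - 14170) = 96817/(79**2 - 14170) = 96817/(6241 - 14170) = 96817/(-7929) = 96817*(-1/7929) = -96817/7929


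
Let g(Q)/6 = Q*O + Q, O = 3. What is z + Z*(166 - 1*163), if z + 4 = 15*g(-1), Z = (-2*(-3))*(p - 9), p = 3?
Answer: -472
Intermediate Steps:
Z = -36 (Z = (-2*(-3))*(3 - 9) = 6*(-6) = -36)
g(Q) = 24*Q (g(Q) = 6*(Q*3 + Q) = 6*(3*Q + Q) = 6*(4*Q) = 24*Q)
z = -364 (z = -4 + 15*(24*(-1)) = -4 + 15*(-24) = -4 - 360 = -364)
z + Z*(166 - 1*163) = -364 - 36*(166 - 1*163) = -364 - 36*(166 - 163) = -364 - 36*3 = -364 - 108 = -472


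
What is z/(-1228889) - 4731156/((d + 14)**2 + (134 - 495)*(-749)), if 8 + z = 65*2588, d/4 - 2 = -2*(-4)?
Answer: -5860038746344/335861508145 ≈ -17.448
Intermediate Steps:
d = 40 (d = 8 + 4*(-2*(-4)) = 8 + 4*8 = 8 + 32 = 40)
z = 168212 (z = -8 + 65*2588 = -8 + 168220 = 168212)
z/(-1228889) - 4731156/((d + 14)**2 + (134 - 495)*(-749)) = 168212/(-1228889) - 4731156/((40 + 14)**2 + (134 - 495)*(-749)) = 168212*(-1/1228889) - 4731156/(54**2 - 361*(-749)) = -168212/1228889 - 4731156/(2916 + 270389) = -168212/1228889 - 4731156/273305 = -5860038746344/335861508145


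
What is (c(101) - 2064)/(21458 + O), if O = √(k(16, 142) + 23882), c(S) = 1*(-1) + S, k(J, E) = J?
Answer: -21071756/230210933 + 982*√23898/230210933 ≈ -0.090873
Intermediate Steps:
c(S) = -1 + S
O = √23898 (O = √(16 + 23882) = √23898 ≈ 154.59)
(c(101) - 2064)/(21458 + O) = ((-1 + 101) - 2064)/(21458 + √23898) = (100 - 2064)/(21458 + √23898) = -1964/(21458 + √23898)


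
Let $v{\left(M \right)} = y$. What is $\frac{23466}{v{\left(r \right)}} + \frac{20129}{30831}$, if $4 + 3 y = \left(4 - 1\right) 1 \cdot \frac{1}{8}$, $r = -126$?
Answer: $- \frac{17362942163}{894099} \approx -19420.0$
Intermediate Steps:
$y = - \frac{29}{24}$ ($y = - \frac{4}{3} + \frac{\left(4 - 1\right) 1 \cdot \frac{1}{8}}{3} = - \frac{4}{3} + \frac{3 \cdot 1 \cdot \frac{1}{8}}{3} = - \frac{4}{3} + \frac{3 \cdot \frac{1}{8}}{3} = - \frac{4}{3} + \frac{1}{3} \cdot \frac{3}{8} = - \frac{4}{3} + \frac{1}{8} = - \frac{29}{24} \approx -1.2083$)
$v{\left(M \right)} = - \frac{29}{24}$
$\frac{23466}{v{\left(r \right)}} + \frac{20129}{30831} = \frac{23466}{- \frac{29}{24}} + \frac{20129}{30831} = 23466 \left(- \frac{24}{29}\right) + 20129 \cdot \frac{1}{30831} = - \frac{563184}{29} + \frac{20129}{30831} = - \frac{17362942163}{894099}$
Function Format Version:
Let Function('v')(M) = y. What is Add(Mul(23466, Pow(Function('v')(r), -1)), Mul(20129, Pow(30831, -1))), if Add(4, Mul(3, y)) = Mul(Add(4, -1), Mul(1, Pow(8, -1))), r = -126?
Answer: Rational(-17362942163, 894099) ≈ -19420.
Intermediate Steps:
y = Rational(-29, 24) (y = Add(Rational(-4, 3), Mul(Rational(1, 3), Mul(Add(4, -1), Mul(1, Pow(8, -1))))) = Add(Rational(-4, 3), Mul(Rational(1, 3), Mul(3, Mul(1, Rational(1, 8))))) = Add(Rational(-4, 3), Mul(Rational(1, 3), Mul(3, Rational(1, 8)))) = Add(Rational(-4, 3), Mul(Rational(1, 3), Rational(3, 8))) = Add(Rational(-4, 3), Rational(1, 8)) = Rational(-29, 24) ≈ -1.2083)
Function('v')(M) = Rational(-29, 24)
Add(Mul(23466, Pow(Function('v')(r), -1)), Mul(20129, Pow(30831, -1))) = Add(Mul(23466, Pow(Rational(-29, 24), -1)), Mul(20129, Pow(30831, -1))) = Add(Mul(23466, Rational(-24, 29)), Mul(20129, Rational(1, 30831))) = Add(Rational(-563184, 29), Rational(20129, 30831)) = Rational(-17362942163, 894099)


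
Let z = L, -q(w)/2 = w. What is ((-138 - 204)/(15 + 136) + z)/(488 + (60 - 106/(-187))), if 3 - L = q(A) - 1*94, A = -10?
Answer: 2110295/15489882 ≈ 0.13624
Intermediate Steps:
q(w) = -2*w
L = 77 (L = 3 - (-2*(-10) - 1*94) = 3 - (20 - 94) = 3 - 1*(-74) = 3 + 74 = 77)
z = 77
((-138 - 204)/(15 + 136) + z)/(488 + (60 - 106/(-187))) = ((-138 - 204)/(15 + 136) + 77)/(488 + (60 - 106/(-187))) = (-342/151 + 77)/(488 + (60 - 106*(-1)/187)) = (-342*1/151 + 77)/(488 + (60 - 1*(-106/187))) = (-342/151 + 77)/(488 + (60 + 106/187)) = 11285/(151*(488 + 11326/187)) = 11285/(151*(102582/187)) = (11285/151)*(187/102582) = 2110295/15489882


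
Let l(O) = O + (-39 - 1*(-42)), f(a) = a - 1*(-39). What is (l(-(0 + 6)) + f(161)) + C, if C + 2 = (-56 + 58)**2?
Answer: 199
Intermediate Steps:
f(a) = 39 + a (f(a) = a + 39 = 39 + a)
C = 2 (C = -2 + (-56 + 58)**2 = -2 + 2**2 = -2 + 4 = 2)
l(O) = 3 + O (l(O) = O + (-39 + 42) = O + 3 = 3 + O)
(l(-(0 + 6)) + f(161)) + C = ((3 - (0 + 6)) + (39 + 161)) + 2 = ((3 - 1*6) + 200) + 2 = ((3 - 6) + 200) + 2 = (-3 + 200) + 2 = 197 + 2 = 199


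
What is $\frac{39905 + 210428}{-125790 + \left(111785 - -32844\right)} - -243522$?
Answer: $\frac{4587961291}{18839} \approx 2.4354 \cdot 10^{5}$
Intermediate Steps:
$\frac{39905 + 210428}{-125790 + \left(111785 - -32844\right)} - -243522 = \frac{250333}{-125790 + \left(111785 + 32844\right)} + 243522 = \frac{250333}{-125790 + 144629} + 243522 = \frac{250333}{18839} + 243522 = \frac{4587961291}{18839}$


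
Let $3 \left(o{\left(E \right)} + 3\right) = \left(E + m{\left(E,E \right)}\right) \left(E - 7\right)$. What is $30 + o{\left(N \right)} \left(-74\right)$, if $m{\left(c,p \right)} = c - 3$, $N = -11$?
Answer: $-10848$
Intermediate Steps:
$m{\left(c,p \right)} = -3 + c$
$o{\left(E \right)} = -3 + \frac{\left(-7 + E\right) \left(-3 + 2 E\right)}{3}$ ($o{\left(E \right)} = -3 + \frac{\left(E + \left(-3 + E\right)\right) \left(E - 7\right)}{3} = -3 + \frac{\left(-3 + 2 E\right) \left(-7 + E\right)}{3} = -3 + \frac{\left(-7 + E\right) \left(-3 + 2 E\right)}{3}$)
$30 + o{\left(N \right)} \left(-74\right) = 30 + \left(4 - - \frac{187}{3} + \frac{2 \left(-11\right)^{2}}{3}\right) \left(-74\right) = 30 + \left(4 + \frac{187}{3} + \frac{2}{3} \cdot 121\right) \left(-74\right) = 30 + \left(4 + \frac{187}{3} + \frac{242}{3}\right) \left(-74\right) = 30 + 147 \left(-74\right) = 30 - 10878 = -10848$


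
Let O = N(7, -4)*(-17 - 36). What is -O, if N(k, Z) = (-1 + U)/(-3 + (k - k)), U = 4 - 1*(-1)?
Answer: -212/3 ≈ -70.667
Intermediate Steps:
U = 5 (U = 4 + 1 = 5)
N(k, Z) = -4/3 (N(k, Z) = (-1 + 5)/(-3 + (k - k)) = 4/(-3 + 0) = 4/(-3) = 4*(-1/3) = -4/3)
O = 212/3 (O = -4*(-17 - 36)/3 = -4/3*(-53) = 212/3 ≈ 70.667)
-O = -1*212/3 = -212/3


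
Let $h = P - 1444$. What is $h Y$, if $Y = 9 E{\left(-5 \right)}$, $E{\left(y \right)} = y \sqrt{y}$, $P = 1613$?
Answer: $- 7605 i \sqrt{5} \approx - 17005.0 i$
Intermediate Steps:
$E{\left(y \right)} = y^{\frac{3}{2}}$
$h = 169$ ($h = 1613 - 1444 = 169$)
$Y = - 45 i \sqrt{5}$ ($Y = 9 \left(-5\right)^{\frac{3}{2}} = 9 \left(- 5 i \sqrt{5}\right) = - 45 i \sqrt{5} \approx - 100.62 i$)
$h Y = 169 \left(- 45 i \sqrt{5}\right) = - 7605 i \sqrt{5}$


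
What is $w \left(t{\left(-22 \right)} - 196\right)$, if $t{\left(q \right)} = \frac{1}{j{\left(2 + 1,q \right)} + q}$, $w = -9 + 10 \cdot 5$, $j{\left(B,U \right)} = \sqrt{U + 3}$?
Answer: $- \frac{4043010}{503} - \frac{41 i \sqrt{19}}{503} \approx -8037.8 - 0.3553 i$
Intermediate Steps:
$j{\left(B,U \right)} = \sqrt{3 + U}$
$w = 41$ ($w = -9 + 50 = 41$)
$t{\left(q \right)} = \frac{1}{q + \sqrt{3 + q}}$ ($t{\left(q \right)} = \frac{1}{\sqrt{3 + q} + q} = \frac{1}{q + \sqrt{3 + q}}$)
$w \left(t{\left(-22 \right)} - 196\right) = 41 \left(\frac{1}{-22 + \sqrt{3 - 22}} - 196\right) = 41 \left(\frac{1}{-22 + \sqrt{-19}} - 196\right) = 41 \left(\frac{1}{-22 + i \sqrt{19}} - 196\right) = 41 \left(-196 + \frac{1}{-22 + i \sqrt{19}}\right) = -8036 + \frac{41}{-22 + i \sqrt{19}}$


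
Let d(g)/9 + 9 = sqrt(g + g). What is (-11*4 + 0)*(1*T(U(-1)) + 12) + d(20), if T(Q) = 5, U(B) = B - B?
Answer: -829 + 18*sqrt(10) ≈ -772.08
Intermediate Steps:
U(B) = 0
d(g) = -81 + 9*sqrt(2)*sqrt(g) (d(g) = -81 + 9*sqrt(g + g) = -81 + 9*sqrt(2*g) = -81 + 9*(sqrt(2)*sqrt(g)) = -81 + 9*sqrt(2)*sqrt(g))
(-11*4 + 0)*(1*T(U(-1)) + 12) + d(20) = (-11*4 + 0)*(1*5 + 12) + (-81 + 9*sqrt(2)*sqrt(20)) = (-44 + 0)*(5 + 12) + (-81 + 9*sqrt(2)*(2*sqrt(5))) = -44*17 + (-81 + 18*sqrt(10)) = -748 + (-81 + 18*sqrt(10)) = -829 + 18*sqrt(10)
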